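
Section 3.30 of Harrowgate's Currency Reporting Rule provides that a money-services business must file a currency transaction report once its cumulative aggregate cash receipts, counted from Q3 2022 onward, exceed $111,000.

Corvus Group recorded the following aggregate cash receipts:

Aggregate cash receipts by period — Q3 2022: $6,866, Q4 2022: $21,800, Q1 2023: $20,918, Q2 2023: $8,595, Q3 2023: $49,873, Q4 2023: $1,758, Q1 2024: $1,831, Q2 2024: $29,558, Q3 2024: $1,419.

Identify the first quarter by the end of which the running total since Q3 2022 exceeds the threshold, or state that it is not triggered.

Q1 2024

Through Q3 2022: $6,866
Through Q4 2022: $28,666
Through Q1 2023: $49,584
Through Q2 2023: $58,179
Through Q3 2023: $108,052
Through Q4 2023: $109,810
Through Q1 2024: $111,641 ← exceeds threshold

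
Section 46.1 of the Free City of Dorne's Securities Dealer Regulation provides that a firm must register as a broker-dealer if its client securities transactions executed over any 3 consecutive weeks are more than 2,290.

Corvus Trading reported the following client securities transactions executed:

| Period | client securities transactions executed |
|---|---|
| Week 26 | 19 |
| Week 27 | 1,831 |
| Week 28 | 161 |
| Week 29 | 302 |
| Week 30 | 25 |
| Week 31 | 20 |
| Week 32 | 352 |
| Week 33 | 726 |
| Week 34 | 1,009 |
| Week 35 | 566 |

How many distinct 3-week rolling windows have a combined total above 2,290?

2

Week 26–Week 28: 19 + 1,831 + 161 = 2,011 (under)
Week 27–Week 29: 1,831 + 161 + 302 = 2,294 (over)
Week 28–Week 30: 161 + 302 + 25 = 488 (under)
Week 29–Week 31: 302 + 25 + 20 = 347 (under)
Week 30–Week 32: 25 + 20 + 352 = 397 (under)
Week 31–Week 33: 20 + 352 + 726 = 1,098 (under)
Week 32–Week 34: 352 + 726 + 1,009 = 2,087 (under)
Week 33–Week 35: 726 + 1,009 + 566 = 2,301 (over)
2 windows exceed the threshold.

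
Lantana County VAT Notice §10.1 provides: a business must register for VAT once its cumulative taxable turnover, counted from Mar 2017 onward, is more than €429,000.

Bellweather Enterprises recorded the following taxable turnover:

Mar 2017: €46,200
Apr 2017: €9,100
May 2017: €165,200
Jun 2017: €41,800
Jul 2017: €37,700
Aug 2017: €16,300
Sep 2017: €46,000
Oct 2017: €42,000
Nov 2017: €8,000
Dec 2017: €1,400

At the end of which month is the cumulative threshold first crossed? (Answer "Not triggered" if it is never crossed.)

Through Mar 2017: €46,200
Through Apr 2017: €55,300
Through May 2017: €220,500
Through Jun 2017: €262,300
Through Jul 2017: €300,000
Through Aug 2017: €316,300
Through Sep 2017: €362,300
Through Oct 2017: €404,300
Through Nov 2017: €412,300
Through Dec 2017: €413,700
Final cumulative total €413,700 ≤ €429,000; the threshold is never exceeded.

Not triggered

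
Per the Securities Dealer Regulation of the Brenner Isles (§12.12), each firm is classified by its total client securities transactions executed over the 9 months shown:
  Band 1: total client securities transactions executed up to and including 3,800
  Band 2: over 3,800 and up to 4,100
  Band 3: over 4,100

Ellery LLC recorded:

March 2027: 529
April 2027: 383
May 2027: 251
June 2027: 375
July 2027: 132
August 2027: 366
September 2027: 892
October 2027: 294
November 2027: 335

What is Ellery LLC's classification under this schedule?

Band 1

Total client securities transactions executed: 529 + 383 + 251 + 375 + 132 + 366 + 892 + 294 + 335 = 3,557.
3,557 ≤ 3,800, so Band 1 applies.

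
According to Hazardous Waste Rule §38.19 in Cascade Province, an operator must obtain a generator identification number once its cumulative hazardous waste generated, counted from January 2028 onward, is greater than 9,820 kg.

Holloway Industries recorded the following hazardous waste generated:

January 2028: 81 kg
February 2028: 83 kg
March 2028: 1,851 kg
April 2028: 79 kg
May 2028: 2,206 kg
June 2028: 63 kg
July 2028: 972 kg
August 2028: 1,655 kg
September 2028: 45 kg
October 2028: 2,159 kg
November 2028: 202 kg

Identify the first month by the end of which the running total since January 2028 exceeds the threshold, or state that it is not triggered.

Not triggered

Through January 2028: 81 kg
Through February 2028: 164 kg
Through March 2028: 2,015 kg
Through April 2028: 2,094 kg
Through May 2028: 4,300 kg
Through June 2028: 4,363 kg
Through July 2028: 5,335 kg
Through August 2028: 6,990 kg
Through September 2028: 7,035 kg
Through October 2028: 9,194 kg
Through November 2028: 9,396 kg
Final cumulative total 9,396 kg ≤ 9,820 kg; the threshold is never exceeded.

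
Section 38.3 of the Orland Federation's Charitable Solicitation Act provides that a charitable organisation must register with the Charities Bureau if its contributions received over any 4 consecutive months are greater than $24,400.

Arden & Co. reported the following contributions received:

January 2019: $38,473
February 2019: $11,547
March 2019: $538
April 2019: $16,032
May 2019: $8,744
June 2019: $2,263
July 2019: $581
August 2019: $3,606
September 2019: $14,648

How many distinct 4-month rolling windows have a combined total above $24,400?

January 2019–April 2019: $38,473 + $11,547 + $538 + $16,032 = $66,590 (over)
February 2019–May 2019: $11,547 + $538 + $16,032 + $8,744 = $36,861 (over)
March 2019–June 2019: $538 + $16,032 + $8,744 + $2,263 = $27,577 (over)
April 2019–July 2019: $16,032 + $8,744 + $2,263 + $581 = $27,620 (over)
May 2019–August 2019: $8,744 + $2,263 + $581 + $3,606 = $15,194 (under)
June 2019–September 2019: $2,263 + $581 + $3,606 + $14,648 = $21,098 (under)
4 windows exceed the threshold.

4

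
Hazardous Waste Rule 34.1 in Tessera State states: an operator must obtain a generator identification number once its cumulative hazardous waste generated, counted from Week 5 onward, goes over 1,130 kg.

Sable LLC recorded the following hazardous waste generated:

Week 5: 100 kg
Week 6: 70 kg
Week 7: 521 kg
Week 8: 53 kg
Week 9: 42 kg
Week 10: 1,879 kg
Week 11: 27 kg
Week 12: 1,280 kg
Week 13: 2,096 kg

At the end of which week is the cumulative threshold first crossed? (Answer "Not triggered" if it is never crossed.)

Through Week 5: 100 kg
Through Week 6: 170 kg
Through Week 7: 691 kg
Through Week 8: 744 kg
Through Week 9: 786 kg
Through Week 10: 2,665 kg ← exceeds threshold

Week 10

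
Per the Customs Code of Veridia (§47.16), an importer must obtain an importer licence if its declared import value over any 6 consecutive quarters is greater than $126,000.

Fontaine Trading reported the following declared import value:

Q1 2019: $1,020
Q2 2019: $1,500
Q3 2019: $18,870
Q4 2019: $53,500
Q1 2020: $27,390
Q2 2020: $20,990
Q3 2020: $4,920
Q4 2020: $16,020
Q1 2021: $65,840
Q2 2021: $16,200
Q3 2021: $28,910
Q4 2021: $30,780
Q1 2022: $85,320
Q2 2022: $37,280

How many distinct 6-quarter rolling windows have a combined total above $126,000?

Q1 2019–Q2 2020: $1,020 + $1,500 + $18,870 + $53,500 + $27,390 + $20,990 = $123,270 (under)
Q2 2019–Q3 2020: $1,500 + $18,870 + $53,500 + $27,390 + $20,990 + $4,920 = $127,170 (over)
Q3 2019–Q4 2020: $18,870 + $53,500 + $27,390 + $20,990 + $4,920 + $16,020 = $141,690 (over)
Q4 2019–Q1 2021: $53,500 + $27,390 + $20,990 + $4,920 + $16,020 + $65,840 = $188,660 (over)
Q1 2020–Q2 2021: $27,390 + $20,990 + $4,920 + $16,020 + $65,840 + $16,200 = $151,360 (over)
Q2 2020–Q3 2021: $20,990 + $4,920 + $16,020 + $65,840 + $16,200 + $28,910 = $152,880 (over)
Q3 2020–Q4 2021: $4,920 + $16,020 + $65,840 + $16,200 + $28,910 + $30,780 = $162,670 (over)
Q4 2020–Q1 2022: $16,020 + $65,840 + $16,200 + $28,910 + $30,780 + $85,320 = $243,070 (over)
Q1 2021–Q2 2022: $65,840 + $16,200 + $28,910 + $30,780 + $85,320 + $37,280 = $264,330 (over)
8 windows exceed the threshold.

8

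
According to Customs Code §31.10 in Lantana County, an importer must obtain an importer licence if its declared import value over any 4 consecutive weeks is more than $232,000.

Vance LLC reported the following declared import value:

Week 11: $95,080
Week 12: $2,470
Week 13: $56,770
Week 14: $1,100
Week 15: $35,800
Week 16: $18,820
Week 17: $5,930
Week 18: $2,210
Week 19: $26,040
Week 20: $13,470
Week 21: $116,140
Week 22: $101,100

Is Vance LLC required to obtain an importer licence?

Week 11–Week 14: $95,080 + $2,470 + $56,770 + $1,100 = $155,420 (under)
Week 12–Week 15: $2,470 + $56,770 + $1,100 + $35,800 = $96,140 (under)
Week 13–Week 16: $56,770 + $1,100 + $35,800 + $18,820 = $112,490 (under)
Week 14–Week 17: $1,100 + $35,800 + $18,820 + $5,930 = $61,650 (under)
Week 15–Week 18: $35,800 + $18,820 + $5,930 + $2,210 = $62,760 (under)
Week 16–Week 19: $18,820 + $5,930 + $2,210 + $26,040 = $53,000 (under)
Week 17–Week 20: $5,930 + $2,210 + $26,040 + $13,470 = $47,650 (under)
Week 18–Week 21: $2,210 + $26,040 + $13,470 + $116,140 = $157,860 (under)
Week 19–Week 22: $26,040 + $13,470 + $116,140 + $101,100 = $256,750 (over)
At least one window exceeds $232,000.

Yes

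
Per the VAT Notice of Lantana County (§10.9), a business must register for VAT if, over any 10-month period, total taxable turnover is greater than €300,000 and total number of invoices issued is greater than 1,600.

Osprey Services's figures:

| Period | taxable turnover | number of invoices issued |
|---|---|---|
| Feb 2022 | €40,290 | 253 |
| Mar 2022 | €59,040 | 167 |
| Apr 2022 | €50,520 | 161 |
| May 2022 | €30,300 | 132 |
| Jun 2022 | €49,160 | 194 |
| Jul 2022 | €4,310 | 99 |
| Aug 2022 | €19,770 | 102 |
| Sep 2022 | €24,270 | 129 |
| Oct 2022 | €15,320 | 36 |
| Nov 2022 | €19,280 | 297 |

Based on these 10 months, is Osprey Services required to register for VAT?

Total taxable turnover: €40,290 + €59,040 + €50,520 + €30,300 + €49,160 + €4,310 + €19,770 + €24,270 + €15,320 + €19,280 = €312,260 (> €300,000).
Total number of invoices issued: 253 + 167 + 161 + 132 + 194 + 99 + 102 + 129 + 36 + 297 = 1,570 (≤ 1,600).
The test is 'and': the rule requires both, and at least one is not exceeded.

No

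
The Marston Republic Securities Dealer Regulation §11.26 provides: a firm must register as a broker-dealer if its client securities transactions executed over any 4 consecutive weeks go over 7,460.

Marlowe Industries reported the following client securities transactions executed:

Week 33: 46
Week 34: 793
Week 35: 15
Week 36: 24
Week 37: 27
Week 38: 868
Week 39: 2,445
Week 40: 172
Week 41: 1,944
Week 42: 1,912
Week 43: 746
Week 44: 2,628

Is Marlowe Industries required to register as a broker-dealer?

No

Week 33–Week 36: 46 + 793 + 15 + 24 = 878 (under)
Week 34–Week 37: 793 + 15 + 24 + 27 = 859 (under)
Week 35–Week 38: 15 + 24 + 27 + 868 = 934 (under)
Week 36–Week 39: 24 + 27 + 868 + 2,445 = 3,364 (under)
Week 37–Week 40: 27 + 868 + 2,445 + 172 = 3,512 (under)
Week 38–Week 41: 868 + 2,445 + 172 + 1,944 = 5,429 (under)
Week 39–Week 42: 2,445 + 172 + 1,944 + 1,912 = 6,473 (under)
Week 40–Week 43: 172 + 1,944 + 1,912 + 746 = 4,774 (under)
Week 41–Week 44: 1,944 + 1,912 + 746 + 2,628 = 7,230 (under)
No window exceeds 7,460.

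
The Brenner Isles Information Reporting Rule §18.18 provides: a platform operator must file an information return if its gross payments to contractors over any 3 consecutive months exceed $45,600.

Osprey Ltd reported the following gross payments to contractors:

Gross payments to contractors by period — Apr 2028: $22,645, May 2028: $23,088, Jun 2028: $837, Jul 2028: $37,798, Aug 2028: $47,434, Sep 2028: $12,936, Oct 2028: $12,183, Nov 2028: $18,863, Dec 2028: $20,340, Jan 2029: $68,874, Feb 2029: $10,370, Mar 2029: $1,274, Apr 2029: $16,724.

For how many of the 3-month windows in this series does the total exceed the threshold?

Apr 2028–Jun 2028: $22,645 + $23,088 + $837 = $46,570 (over)
May 2028–Jul 2028: $23,088 + $837 + $37,798 = $61,723 (over)
Jun 2028–Aug 2028: $837 + $37,798 + $47,434 = $86,069 (over)
Jul 2028–Sep 2028: $37,798 + $47,434 + $12,936 = $98,168 (over)
Aug 2028–Oct 2028: $47,434 + $12,936 + $12,183 = $72,553 (over)
Sep 2028–Nov 2028: $12,936 + $12,183 + $18,863 = $43,982 (under)
Oct 2028–Dec 2028: $12,183 + $18,863 + $20,340 = $51,386 (over)
Nov 2028–Jan 2029: $18,863 + $20,340 + $68,874 = $108,077 (over)
Dec 2028–Feb 2029: $20,340 + $68,874 + $10,370 = $99,584 (over)
Jan 2029–Mar 2029: $68,874 + $10,370 + $1,274 = $80,518 (over)
Feb 2029–Apr 2029: $10,370 + $1,274 + $16,724 = $28,368 (under)
9 windows exceed the threshold.

9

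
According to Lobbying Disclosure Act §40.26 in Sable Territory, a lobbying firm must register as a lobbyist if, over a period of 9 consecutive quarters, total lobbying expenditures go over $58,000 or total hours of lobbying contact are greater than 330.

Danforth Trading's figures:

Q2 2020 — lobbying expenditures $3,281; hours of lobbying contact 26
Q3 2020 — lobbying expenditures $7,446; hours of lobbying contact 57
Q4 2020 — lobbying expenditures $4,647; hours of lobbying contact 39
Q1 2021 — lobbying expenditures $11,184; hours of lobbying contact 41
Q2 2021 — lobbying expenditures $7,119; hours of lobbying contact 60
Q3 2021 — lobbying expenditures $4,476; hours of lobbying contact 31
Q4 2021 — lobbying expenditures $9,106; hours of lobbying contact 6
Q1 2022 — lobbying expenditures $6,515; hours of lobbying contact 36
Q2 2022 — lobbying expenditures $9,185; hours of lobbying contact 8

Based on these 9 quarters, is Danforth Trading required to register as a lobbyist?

Yes

Total lobbying expenditures: $3,281 + $7,446 + $4,647 + $11,184 + $7,119 + $4,476 + $9,106 + $6,515 + $9,185 = $62,959 (> $58,000).
Total hours of lobbying contact: 26 + 57 + 39 + 41 + 60 + 31 + 6 + 36 + 8 = 304 (≤ 330).
The test is 'or': at least one threshold is exceeded.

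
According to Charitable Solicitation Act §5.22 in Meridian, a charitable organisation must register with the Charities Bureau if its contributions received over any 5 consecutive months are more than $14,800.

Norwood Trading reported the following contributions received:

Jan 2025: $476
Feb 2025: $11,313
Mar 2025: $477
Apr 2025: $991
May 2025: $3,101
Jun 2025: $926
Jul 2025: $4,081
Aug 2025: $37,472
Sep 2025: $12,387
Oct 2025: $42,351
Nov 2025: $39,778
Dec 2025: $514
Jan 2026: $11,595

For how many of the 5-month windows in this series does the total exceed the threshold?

Jan 2025–May 2025: $476 + $11,313 + $477 + $991 + $3,101 = $16,358 (over)
Feb 2025–Jun 2025: $11,313 + $477 + $991 + $3,101 + $926 = $16,808 (over)
Mar 2025–Jul 2025: $477 + $991 + $3,101 + $926 + $4,081 = $9,576 (under)
Apr 2025–Aug 2025: $991 + $3,101 + $926 + $4,081 + $37,472 = $46,571 (over)
May 2025–Sep 2025: $3,101 + $926 + $4,081 + $37,472 + $12,387 = $57,967 (over)
Jun 2025–Oct 2025: $926 + $4,081 + $37,472 + $12,387 + $42,351 = $97,217 (over)
Jul 2025–Nov 2025: $4,081 + $37,472 + $12,387 + $42,351 + $39,778 = $136,069 (over)
Aug 2025–Dec 2025: $37,472 + $12,387 + $42,351 + $39,778 + $514 = $132,502 (over)
Sep 2025–Jan 2026: $12,387 + $42,351 + $39,778 + $514 + $11,595 = $106,625 (over)
8 windows exceed the threshold.

8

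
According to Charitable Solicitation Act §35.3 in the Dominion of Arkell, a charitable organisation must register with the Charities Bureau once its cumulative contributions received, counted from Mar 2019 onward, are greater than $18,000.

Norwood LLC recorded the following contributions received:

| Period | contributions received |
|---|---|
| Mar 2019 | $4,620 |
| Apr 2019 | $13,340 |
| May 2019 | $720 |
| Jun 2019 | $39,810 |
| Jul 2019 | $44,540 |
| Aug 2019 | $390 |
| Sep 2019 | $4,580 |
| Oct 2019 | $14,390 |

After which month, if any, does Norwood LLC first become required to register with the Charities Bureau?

May 2019

Through Mar 2019: $4,620
Through Apr 2019: $17,960
Through May 2019: $18,680 ← exceeds threshold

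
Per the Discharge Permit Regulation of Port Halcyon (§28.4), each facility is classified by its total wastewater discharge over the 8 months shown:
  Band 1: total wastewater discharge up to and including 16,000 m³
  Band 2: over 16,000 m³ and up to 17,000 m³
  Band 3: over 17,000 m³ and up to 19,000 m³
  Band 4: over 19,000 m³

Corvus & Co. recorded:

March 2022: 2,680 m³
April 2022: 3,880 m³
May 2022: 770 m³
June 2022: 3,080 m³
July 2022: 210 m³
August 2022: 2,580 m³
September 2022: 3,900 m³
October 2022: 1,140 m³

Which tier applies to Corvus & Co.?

Band 3

Total wastewater discharge: 2,680 m³ + 3,880 m³ + 770 m³ + 3,080 m³ + 210 m³ + 2,580 m³ + 3,900 m³ + 1,140 m³ = 18,240 m³.
17,000 m³ < 18,240 m³ ≤ 19,000 m³, so Band 3 applies.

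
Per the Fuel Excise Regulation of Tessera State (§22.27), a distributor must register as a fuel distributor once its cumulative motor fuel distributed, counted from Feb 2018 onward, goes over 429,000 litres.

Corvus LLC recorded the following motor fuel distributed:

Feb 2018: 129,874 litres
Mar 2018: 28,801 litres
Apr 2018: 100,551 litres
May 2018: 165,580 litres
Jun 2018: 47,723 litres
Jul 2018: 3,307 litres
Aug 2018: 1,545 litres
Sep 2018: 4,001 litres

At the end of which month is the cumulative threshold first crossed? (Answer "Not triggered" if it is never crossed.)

Jun 2018

Through Feb 2018: 129,874 litres
Through Mar 2018: 158,675 litres
Through Apr 2018: 259,226 litres
Through May 2018: 424,806 litres
Through Jun 2018: 472,529 litres ← exceeds threshold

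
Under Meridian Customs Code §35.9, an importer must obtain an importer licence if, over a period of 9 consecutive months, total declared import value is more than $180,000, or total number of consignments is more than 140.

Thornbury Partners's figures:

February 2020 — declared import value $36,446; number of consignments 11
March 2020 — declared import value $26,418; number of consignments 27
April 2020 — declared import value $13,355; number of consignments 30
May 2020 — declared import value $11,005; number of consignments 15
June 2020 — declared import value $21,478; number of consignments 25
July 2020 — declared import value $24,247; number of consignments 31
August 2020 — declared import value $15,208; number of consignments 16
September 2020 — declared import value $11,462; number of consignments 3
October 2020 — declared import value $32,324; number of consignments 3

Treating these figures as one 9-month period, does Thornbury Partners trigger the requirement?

Total declared import value: $36,446 + $26,418 + $13,355 + $11,005 + $21,478 + $24,247 + $15,208 + $11,462 + $32,324 = $191,943 (> $180,000).
Total number of consignments: 11 + 27 + 30 + 15 + 25 + 31 + 16 + 3 + 3 = 161 (> 140).
The test is 'or': at least one threshold is exceeded.

Yes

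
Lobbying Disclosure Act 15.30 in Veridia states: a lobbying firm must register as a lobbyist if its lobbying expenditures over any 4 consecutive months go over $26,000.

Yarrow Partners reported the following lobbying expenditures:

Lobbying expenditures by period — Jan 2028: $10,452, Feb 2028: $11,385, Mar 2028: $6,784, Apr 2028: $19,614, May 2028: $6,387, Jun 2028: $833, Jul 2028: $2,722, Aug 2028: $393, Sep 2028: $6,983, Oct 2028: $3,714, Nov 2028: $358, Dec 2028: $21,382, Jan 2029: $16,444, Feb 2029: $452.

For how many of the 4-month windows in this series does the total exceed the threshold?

7

Jan 2028–Apr 2028: $10,452 + $11,385 + $6,784 + $19,614 = $48,235 (over)
Feb 2028–May 2028: $11,385 + $6,784 + $19,614 + $6,387 = $44,170 (over)
Mar 2028–Jun 2028: $6,784 + $19,614 + $6,387 + $833 = $33,618 (over)
Apr 2028–Jul 2028: $19,614 + $6,387 + $833 + $2,722 = $29,556 (over)
May 2028–Aug 2028: $6,387 + $833 + $2,722 + $393 = $10,335 (under)
Jun 2028–Sep 2028: $833 + $2,722 + $393 + $6,983 = $10,931 (under)
Jul 2028–Oct 2028: $2,722 + $393 + $6,983 + $3,714 = $13,812 (under)
Aug 2028–Nov 2028: $393 + $6,983 + $3,714 + $358 = $11,448 (under)
Sep 2028–Dec 2028: $6,983 + $3,714 + $358 + $21,382 = $32,437 (over)
Oct 2028–Jan 2029: $3,714 + $358 + $21,382 + $16,444 = $41,898 (over)
Nov 2028–Feb 2029: $358 + $21,382 + $16,444 + $452 = $38,636 (over)
7 windows exceed the threshold.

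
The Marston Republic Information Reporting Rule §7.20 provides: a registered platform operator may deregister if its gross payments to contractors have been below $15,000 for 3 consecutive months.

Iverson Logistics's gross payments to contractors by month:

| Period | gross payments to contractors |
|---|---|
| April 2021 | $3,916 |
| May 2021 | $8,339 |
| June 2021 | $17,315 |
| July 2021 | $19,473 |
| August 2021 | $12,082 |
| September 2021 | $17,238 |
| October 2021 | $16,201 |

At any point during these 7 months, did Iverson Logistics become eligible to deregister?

No

Months below $15,000: April 2021, May 2021, August 2021.
Longest run of consecutive months below the threshold: 2.
2 < 3, so Iverson Logistics never became eligible.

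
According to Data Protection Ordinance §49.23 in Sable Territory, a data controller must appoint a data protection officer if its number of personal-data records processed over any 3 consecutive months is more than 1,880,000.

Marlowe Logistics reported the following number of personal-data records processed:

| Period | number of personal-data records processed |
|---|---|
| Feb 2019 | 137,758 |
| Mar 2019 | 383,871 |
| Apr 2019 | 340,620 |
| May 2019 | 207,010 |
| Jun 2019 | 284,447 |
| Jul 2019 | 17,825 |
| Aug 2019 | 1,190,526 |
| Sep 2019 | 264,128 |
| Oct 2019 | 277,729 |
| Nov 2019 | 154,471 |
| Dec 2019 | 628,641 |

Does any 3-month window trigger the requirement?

No

Feb 2019–Apr 2019: 137,758 + 383,871 + 340,620 = 862,249 (under)
Mar 2019–May 2019: 383,871 + 340,620 + 207,010 = 931,501 (under)
Apr 2019–Jun 2019: 340,620 + 207,010 + 284,447 = 832,077 (under)
May 2019–Jul 2019: 207,010 + 284,447 + 17,825 = 509,282 (under)
Jun 2019–Aug 2019: 284,447 + 17,825 + 1,190,526 = 1,492,798 (under)
Jul 2019–Sep 2019: 17,825 + 1,190,526 + 264,128 = 1,472,479 (under)
Aug 2019–Oct 2019: 1,190,526 + 264,128 + 277,729 = 1,732,383 (under)
Sep 2019–Nov 2019: 264,128 + 277,729 + 154,471 = 696,328 (under)
Oct 2019–Dec 2019: 277,729 + 154,471 + 628,641 = 1,060,841 (under)
No window exceeds 1,880,000.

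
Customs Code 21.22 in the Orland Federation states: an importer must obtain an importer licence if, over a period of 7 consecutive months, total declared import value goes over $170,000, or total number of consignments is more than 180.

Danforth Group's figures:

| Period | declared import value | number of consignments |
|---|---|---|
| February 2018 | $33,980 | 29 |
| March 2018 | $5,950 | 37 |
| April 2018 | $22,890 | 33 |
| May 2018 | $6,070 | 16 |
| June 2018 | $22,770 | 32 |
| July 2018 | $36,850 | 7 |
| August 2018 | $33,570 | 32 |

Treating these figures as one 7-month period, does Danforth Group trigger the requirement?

Total declared import value: $33,980 + $5,950 + $22,890 + $6,070 + $22,770 + $36,850 + $33,570 = $162,080 (≤ $170,000).
Total number of consignments: 29 + 37 + 33 + 16 + 32 + 7 + 32 = 186 (> 180).
The test is 'or': at least one threshold is exceeded.

Yes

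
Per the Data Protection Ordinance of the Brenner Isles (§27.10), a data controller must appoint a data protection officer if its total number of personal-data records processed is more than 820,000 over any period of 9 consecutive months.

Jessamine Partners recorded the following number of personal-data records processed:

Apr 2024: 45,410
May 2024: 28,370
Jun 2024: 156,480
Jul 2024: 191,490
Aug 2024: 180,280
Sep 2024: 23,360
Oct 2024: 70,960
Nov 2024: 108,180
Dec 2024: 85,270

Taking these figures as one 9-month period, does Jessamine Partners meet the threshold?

Total number of personal-data records processed: 45,410 + 28,370 + 156,480 + 191,490 + 180,280 + 23,360 + 70,960 + 108,180 + 85,270 = 889,800.
889,800 > 820,000, so the threshold is exceeded.

Yes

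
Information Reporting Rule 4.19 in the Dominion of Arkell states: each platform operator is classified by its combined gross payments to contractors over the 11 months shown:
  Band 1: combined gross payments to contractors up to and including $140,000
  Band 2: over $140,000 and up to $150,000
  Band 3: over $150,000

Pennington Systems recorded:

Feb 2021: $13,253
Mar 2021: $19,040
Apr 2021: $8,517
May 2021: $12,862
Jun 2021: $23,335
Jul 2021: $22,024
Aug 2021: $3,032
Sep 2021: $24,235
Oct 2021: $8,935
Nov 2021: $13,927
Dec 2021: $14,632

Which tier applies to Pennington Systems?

Combined gross payments to contractors: $13,253 + $19,040 + $8,517 + $12,862 + $23,335 + $22,024 + $3,032 + $24,235 + $8,935 + $13,927 + $14,632 = $163,792.
$163,792 > $150,000, so Band 3 applies.

Band 3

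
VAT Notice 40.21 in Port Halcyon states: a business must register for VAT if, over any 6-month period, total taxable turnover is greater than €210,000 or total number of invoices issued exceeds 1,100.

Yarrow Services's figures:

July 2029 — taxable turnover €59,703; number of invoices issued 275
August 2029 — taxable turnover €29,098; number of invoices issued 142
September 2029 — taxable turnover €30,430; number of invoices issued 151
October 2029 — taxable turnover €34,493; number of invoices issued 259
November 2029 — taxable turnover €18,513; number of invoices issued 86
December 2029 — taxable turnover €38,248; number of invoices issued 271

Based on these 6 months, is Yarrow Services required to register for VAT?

Yes

Total taxable turnover: €59,703 + €29,098 + €30,430 + €34,493 + €18,513 + €38,248 = €210,485 (> €210,000).
Total number of invoices issued: 275 + 142 + 151 + 259 + 86 + 271 = 1,184 (> 1,100).
The test is 'or': at least one threshold is exceeded.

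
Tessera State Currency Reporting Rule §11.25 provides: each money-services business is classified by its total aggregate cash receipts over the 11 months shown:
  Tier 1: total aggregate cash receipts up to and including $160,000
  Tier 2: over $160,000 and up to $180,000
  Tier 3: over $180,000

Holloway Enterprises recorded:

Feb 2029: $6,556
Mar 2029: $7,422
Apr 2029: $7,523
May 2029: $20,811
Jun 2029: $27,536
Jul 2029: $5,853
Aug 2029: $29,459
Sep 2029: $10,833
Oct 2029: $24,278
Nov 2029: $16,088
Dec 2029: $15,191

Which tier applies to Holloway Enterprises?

Tier 2

Total aggregate cash receipts: $6,556 + $7,422 + $7,523 + $20,811 + $27,536 + $5,853 + $29,459 + $10,833 + $24,278 + $16,088 + $15,191 = $171,550.
$160,000 < $171,550 ≤ $180,000, so Tier 2 applies.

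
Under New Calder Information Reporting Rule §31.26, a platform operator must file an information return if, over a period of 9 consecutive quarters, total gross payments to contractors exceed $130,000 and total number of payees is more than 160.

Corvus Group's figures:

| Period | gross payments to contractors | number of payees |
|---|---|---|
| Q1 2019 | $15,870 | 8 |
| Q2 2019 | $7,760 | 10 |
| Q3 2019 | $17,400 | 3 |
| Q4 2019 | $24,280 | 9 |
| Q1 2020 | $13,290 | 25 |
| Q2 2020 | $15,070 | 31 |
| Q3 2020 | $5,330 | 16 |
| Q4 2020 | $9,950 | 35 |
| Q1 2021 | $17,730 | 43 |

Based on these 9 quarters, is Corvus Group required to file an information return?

Total gross payments to contractors: $15,870 + $7,760 + $17,400 + $24,280 + $13,290 + $15,070 + $5,330 + $9,950 + $17,730 = $126,680 (≤ $130,000).
Total number of payees: 8 + 10 + 3 + 9 + 25 + 31 + 16 + 35 + 43 = 180 (> 160).
The test is 'and': the rule requires both, and at least one is not exceeded.

No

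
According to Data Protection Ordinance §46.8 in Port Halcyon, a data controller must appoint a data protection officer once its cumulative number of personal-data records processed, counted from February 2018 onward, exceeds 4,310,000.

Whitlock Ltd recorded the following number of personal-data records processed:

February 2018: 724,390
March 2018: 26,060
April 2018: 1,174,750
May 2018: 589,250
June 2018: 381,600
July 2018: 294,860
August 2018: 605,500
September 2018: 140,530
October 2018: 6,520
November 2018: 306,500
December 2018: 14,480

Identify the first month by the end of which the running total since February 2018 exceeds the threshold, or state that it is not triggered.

Through February 2018: 724,390
Through March 2018: 750,450
Through April 2018: 1,925,200
Through May 2018: 2,514,450
Through June 2018: 2,896,050
Through July 2018: 3,190,910
Through August 2018: 3,796,410
Through September 2018: 3,936,940
Through October 2018: 3,943,460
Through November 2018: 4,249,960
Through December 2018: 4,264,440
Final cumulative total 4,264,440 ≤ 4,310,000; the threshold is never exceeded.

Not triggered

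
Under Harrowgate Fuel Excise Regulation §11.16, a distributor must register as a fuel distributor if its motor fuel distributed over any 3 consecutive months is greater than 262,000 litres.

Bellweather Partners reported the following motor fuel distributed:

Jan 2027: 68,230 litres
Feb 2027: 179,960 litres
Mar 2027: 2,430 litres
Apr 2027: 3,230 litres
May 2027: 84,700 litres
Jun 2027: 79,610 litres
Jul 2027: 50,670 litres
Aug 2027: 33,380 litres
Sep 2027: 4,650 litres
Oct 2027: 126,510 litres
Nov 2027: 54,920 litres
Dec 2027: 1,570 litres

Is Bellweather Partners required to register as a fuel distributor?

No

Jan 2027–Mar 2027: 68,230 litres + 179,960 litres + 2,430 litres = 250,620 litres (under)
Feb 2027–Apr 2027: 179,960 litres + 2,430 litres + 3,230 litres = 185,620 litres (under)
Mar 2027–May 2027: 2,430 litres + 3,230 litres + 84,700 litres = 90,360 litres (under)
Apr 2027–Jun 2027: 3,230 litres + 84,700 litres + 79,610 litres = 167,540 litres (under)
May 2027–Jul 2027: 84,700 litres + 79,610 litres + 50,670 litres = 214,980 litres (under)
Jun 2027–Aug 2027: 79,610 litres + 50,670 litres + 33,380 litres = 163,660 litres (under)
Jul 2027–Sep 2027: 50,670 litres + 33,380 litres + 4,650 litres = 88,700 litres (under)
Aug 2027–Oct 2027: 33,380 litres + 4,650 litres + 126,510 litres = 164,540 litres (under)
Sep 2027–Nov 2027: 4,650 litres + 126,510 litres + 54,920 litres = 186,080 litres (under)
Oct 2027–Dec 2027: 126,510 litres + 54,920 litres + 1,570 litres = 183,000 litres (under)
No window exceeds 262,000 litres.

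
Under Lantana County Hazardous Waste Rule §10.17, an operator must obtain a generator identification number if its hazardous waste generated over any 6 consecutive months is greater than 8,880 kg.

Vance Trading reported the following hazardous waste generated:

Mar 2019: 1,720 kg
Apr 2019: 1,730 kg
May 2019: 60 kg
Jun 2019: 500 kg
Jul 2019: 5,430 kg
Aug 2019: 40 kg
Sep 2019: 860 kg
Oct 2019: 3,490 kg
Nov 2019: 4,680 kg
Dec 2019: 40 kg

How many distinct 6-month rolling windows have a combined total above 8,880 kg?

4

Mar 2019–Aug 2019: 1,720 kg + 1,730 kg + 60 kg + 500 kg + 5,430 kg + 40 kg = 9,480 kg (over)
Apr 2019–Sep 2019: 1,730 kg + 60 kg + 500 kg + 5,430 kg + 40 kg + 860 kg = 8,620 kg (under)
May 2019–Oct 2019: 60 kg + 500 kg + 5,430 kg + 40 kg + 860 kg + 3,490 kg = 10,380 kg (over)
Jun 2019–Nov 2019: 500 kg + 5,430 kg + 40 kg + 860 kg + 3,490 kg + 4,680 kg = 15,000 kg (over)
Jul 2019–Dec 2019: 5,430 kg + 40 kg + 860 kg + 3,490 kg + 4,680 kg + 40 kg = 14,540 kg (over)
4 windows exceed the threshold.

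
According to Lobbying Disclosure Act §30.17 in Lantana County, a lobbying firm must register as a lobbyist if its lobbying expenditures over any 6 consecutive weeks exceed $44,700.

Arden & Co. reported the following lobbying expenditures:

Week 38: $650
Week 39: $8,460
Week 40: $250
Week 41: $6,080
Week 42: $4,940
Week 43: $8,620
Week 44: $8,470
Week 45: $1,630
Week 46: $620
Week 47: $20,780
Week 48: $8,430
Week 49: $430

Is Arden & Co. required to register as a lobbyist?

Week 38–Week 43: $650 + $8,460 + $250 + $6,080 + $4,940 + $8,620 = $29,000 (under)
Week 39–Week 44: $8,460 + $250 + $6,080 + $4,940 + $8,620 + $8,470 = $36,820 (under)
Week 40–Week 45: $250 + $6,080 + $4,940 + $8,620 + $8,470 + $1,630 = $29,990 (under)
Week 41–Week 46: $6,080 + $4,940 + $8,620 + $8,470 + $1,630 + $620 = $30,360 (under)
Week 42–Week 47: $4,940 + $8,620 + $8,470 + $1,630 + $620 + $20,780 = $45,060 (over)
Week 43–Week 48: $8,620 + $8,470 + $1,630 + $620 + $20,780 + $8,430 = $48,550 (over)
Week 44–Week 49: $8,470 + $1,630 + $620 + $20,780 + $8,430 + $430 = $40,360 (under)
At least one window exceeds $44,700.

Yes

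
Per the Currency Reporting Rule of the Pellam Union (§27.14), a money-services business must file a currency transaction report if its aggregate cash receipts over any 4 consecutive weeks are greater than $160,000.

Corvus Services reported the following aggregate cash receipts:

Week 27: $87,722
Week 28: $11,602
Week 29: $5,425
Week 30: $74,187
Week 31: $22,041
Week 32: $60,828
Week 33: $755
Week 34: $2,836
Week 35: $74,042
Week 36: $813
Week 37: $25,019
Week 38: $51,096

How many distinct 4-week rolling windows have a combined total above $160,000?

Week 27–Week 30: $87,722 + $11,602 + $5,425 + $74,187 = $178,936 (over)
Week 28–Week 31: $11,602 + $5,425 + $74,187 + $22,041 = $113,255 (under)
Week 29–Week 32: $5,425 + $74,187 + $22,041 + $60,828 = $162,481 (over)
Week 30–Week 33: $74,187 + $22,041 + $60,828 + $755 = $157,811 (under)
Week 31–Week 34: $22,041 + $60,828 + $755 + $2,836 = $86,460 (under)
Week 32–Week 35: $60,828 + $755 + $2,836 + $74,042 = $138,461 (under)
Week 33–Week 36: $755 + $2,836 + $74,042 + $813 = $78,446 (under)
Week 34–Week 37: $2,836 + $74,042 + $813 + $25,019 = $102,710 (under)
Week 35–Week 38: $74,042 + $813 + $25,019 + $51,096 = $150,970 (under)
2 windows exceed the threshold.

2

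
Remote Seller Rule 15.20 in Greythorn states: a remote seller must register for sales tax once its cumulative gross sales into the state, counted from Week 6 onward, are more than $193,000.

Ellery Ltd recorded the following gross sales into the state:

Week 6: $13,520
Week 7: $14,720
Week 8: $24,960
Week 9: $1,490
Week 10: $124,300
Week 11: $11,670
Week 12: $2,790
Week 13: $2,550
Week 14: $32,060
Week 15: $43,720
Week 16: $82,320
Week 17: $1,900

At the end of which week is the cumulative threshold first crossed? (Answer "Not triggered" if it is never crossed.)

Through Week 6: $13,520
Through Week 7: $28,240
Through Week 8: $53,200
Through Week 9: $54,690
Through Week 10: $178,990
Through Week 11: $190,660
Through Week 12: $193,450 ← exceeds threshold

Week 12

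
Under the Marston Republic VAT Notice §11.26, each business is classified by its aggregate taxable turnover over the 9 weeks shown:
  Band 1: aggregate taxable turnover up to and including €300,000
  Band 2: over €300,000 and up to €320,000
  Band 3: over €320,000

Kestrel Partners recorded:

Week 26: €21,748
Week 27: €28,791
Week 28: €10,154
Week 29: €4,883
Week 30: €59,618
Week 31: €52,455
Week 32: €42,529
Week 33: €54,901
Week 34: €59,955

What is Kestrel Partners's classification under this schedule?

Band 3

Aggregate taxable turnover: €21,748 + €28,791 + €10,154 + €4,883 + €59,618 + €52,455 + €42,529 + €54,901 + €59,955 = €335,034.
€335,034 > €320,000, so Band 3 applies.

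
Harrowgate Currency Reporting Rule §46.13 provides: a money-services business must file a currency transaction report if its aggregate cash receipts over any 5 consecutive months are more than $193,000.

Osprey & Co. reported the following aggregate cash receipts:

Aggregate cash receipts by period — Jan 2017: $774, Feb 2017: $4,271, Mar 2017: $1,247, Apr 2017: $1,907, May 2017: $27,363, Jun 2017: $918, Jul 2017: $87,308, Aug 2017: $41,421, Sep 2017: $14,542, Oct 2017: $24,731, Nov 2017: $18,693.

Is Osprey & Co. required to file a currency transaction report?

No

Jan 2017–May 2017: $774 + $4,271 + $1,247 + $1,907 + $27,363 = $35,562 (under)
Feb 2017–Jun 2017: $4,271 + $1,247 + $1,907 + $27,363 + $918 = $35,706 (under)
Mar 2017–Jul 2017: $1,247 + $1,907 + $27,363 + $918 + $87,308 = $118,743 (under)
Apr 2017–Aug 2017: $1,907 + $27,363 + $918 + $87,308 + $41,421 = $158,917 (under)
May 2017–Sep 2017: $27,363 + $918 + $87,308 + $41,421 + $14,542 = $171,552 (under)
Jun 2017–Oct 2017: $918 + $87,308 + $41,421 + $14,542 + $24,731 = $168,920 (under)
Jul 2017–Nov 2017: $87,308 + $41,421 + $14,542 + $24,731 + $18,693 = $186,695 (under)
No window exceeds $193,000.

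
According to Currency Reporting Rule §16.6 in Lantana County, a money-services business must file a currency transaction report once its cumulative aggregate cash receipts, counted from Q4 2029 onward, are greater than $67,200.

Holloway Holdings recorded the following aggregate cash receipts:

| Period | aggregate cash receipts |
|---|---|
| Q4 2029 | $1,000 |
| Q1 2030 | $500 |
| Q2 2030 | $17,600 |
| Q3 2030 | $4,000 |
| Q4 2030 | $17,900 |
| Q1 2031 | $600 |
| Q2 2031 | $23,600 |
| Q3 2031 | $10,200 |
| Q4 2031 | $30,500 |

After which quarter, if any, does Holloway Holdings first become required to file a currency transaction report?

Through Q4 2029: $1,000
Through Q1 2030: $1,500
Through Q2 2030: $19,100
Through Q3 2030: $23,100
Through Q4 2030: $41,000
Through Q1 2031: $41,600
Through Q2 2031: $65,200
Through Q3 2031: $75,400 ← exceeds threshold

Q3 2031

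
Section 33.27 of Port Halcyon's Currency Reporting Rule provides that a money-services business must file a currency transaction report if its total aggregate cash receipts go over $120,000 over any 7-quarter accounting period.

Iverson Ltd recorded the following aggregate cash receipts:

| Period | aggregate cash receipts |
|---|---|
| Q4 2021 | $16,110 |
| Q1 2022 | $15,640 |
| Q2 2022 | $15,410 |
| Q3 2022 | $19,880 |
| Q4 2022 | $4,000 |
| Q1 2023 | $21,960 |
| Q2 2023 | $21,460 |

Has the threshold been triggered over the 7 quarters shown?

Total aggregate cash receipts: $16,110 + $15,640 + $15,410 + $19,880 + $4,000 + $21,960 + $21,460 = $114,460.
$114,460 ≤ $120,000, so the threshold is not exceeded.

No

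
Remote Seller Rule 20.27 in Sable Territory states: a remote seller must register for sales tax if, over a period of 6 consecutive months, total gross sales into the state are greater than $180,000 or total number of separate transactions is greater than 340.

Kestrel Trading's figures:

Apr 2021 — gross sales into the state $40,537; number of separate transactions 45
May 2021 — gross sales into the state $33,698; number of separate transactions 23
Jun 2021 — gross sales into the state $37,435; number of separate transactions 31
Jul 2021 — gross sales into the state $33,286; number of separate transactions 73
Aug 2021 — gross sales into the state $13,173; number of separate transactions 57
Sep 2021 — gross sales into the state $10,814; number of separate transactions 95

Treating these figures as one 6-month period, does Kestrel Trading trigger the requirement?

No

Total gross sales into the state: $40,537 + $33,698 + $37,435 + $33,286 + $13,173 + $10,814 = $168,943 (≤ $180,000).
Total number of separate transactions: 45 + 23 + 31 + 73 + 57 + 95 = 324 (≤ 340).
The test is 'or': neither threshold is exceeded.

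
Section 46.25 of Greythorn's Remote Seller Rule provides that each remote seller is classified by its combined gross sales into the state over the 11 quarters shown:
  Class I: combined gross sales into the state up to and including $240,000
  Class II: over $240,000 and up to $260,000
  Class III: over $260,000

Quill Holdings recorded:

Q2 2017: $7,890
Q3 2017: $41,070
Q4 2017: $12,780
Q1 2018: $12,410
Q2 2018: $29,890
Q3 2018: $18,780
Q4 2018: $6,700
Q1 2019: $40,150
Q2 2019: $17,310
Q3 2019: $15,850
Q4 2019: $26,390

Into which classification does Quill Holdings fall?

Class I

Combined gross sales into the state: $7,890 + $41,070 + $12,780 + $12,410 + $29,890 + $18,780 + $6,700 + $40,150 + $17,310 + $15,850 + $26,390 = $229,220.
$229,220 ≤ $240,000, so Class I applies.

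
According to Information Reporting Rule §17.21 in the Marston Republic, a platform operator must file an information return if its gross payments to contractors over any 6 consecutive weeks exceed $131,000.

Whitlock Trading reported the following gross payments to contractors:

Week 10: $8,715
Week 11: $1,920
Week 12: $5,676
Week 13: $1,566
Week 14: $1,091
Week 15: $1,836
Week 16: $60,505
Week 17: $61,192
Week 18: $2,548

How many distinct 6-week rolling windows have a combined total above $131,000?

Week 10–Week 15: $8,715 + $1,920 + $5,676 + $1,566 + $1,091 + $1,836 = $20,804 (under)
Week 11–Week 16: $1,920 + $5,676 + $1,566 + $1,091 + $1,836 + $60,505 = $72,594 (under)
Week 12–Week 17: $5,676 + $1,566 + $1,091 + $1,836 + $60,505 + $61,192 = $131,866 (over)
Week 13–Week 18: $1,566 + $1,091 + $1,836 + $60,505 + $61,192 + $2,548 = $128,738 (under)
1 window exceeds the threshold.

1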